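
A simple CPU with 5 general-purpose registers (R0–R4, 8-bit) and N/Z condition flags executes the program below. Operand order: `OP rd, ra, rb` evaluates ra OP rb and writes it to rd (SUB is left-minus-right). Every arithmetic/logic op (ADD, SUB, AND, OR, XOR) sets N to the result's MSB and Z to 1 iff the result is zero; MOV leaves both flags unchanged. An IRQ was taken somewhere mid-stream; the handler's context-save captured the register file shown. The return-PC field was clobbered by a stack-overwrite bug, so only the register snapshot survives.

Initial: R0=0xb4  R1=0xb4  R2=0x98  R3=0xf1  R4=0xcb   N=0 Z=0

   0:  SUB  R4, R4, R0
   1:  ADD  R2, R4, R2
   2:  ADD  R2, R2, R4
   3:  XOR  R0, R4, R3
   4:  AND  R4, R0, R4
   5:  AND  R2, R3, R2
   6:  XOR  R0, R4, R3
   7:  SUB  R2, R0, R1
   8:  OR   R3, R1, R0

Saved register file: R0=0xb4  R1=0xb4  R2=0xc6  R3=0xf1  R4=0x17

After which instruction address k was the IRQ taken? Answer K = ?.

K = 2

after  0: R0=0xb4 R1=0xb4 R2=0x98 R3=0xf1 R4=0x17  N=0 Z=0
after  1: R0=0xb4 R1=0xb4 R2=0xaf R3=0xf1 R4=0x17  N=1 Z=0
after  2: R0=0xb4 R1=0xb4 R2=0xc6 R3=0xf1 R4=0x17  N=1 Z=0
-- IRQ taken; context saved, return-PC = 3 --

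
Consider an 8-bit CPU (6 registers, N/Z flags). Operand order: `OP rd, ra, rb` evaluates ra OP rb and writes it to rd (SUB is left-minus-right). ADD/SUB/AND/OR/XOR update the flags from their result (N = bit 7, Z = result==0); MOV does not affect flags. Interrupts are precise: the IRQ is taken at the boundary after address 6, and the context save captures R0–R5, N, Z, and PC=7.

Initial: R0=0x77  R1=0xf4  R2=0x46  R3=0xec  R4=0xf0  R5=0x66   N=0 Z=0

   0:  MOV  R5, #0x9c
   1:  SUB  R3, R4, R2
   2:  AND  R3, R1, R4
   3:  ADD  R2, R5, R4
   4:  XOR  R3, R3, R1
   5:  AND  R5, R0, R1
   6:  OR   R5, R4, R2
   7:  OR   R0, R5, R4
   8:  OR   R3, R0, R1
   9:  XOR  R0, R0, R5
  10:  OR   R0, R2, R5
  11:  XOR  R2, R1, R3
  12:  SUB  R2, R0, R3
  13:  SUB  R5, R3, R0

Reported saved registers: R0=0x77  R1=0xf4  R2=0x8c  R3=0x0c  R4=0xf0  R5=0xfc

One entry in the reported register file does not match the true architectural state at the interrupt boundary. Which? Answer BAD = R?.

after  0: R0=0x77 R1=0xf4 R2=0x46 R3=0xec R4=0xf0 R5=0x9c  N=0 Z=0
after  1: R0=0x77 R1=0xf4 R2=0x46 R3=0xaa R4=0xf0 R5=0x9c  N=1 Z=0
after  2: R0=0x77 R1=0xf4 R2=0x46 R3=0xf0 R4=0xf0 R5=0x9c  N=1 Z=0
after  3: R0=0x77 R1=0xf4 R2=0x8c R3=0xf0 R4=0xf0 R5=0x9c  N=1 Z=0
after  4: R0=0x77 R1=0xf4 R2=0x8c R3=0x04 R4=0xf0 R5=0x9c  N=0 Z=0
after  5: R0=0x77 R1=0xf4 R2=0x8c R3=0x04 R4=0xf0 R5=0x74  N=0 Z=0
after  6: R0=0x77 R1=0xf4 R2=0x8c R3=0x04 R4=0xf0 R5=0xfc  N=1 Z=0
-- IRQ taken; context saved, return-PC = 7 --
mismatch: R3: reported 0x0c vs actual 0x04

BAD = R3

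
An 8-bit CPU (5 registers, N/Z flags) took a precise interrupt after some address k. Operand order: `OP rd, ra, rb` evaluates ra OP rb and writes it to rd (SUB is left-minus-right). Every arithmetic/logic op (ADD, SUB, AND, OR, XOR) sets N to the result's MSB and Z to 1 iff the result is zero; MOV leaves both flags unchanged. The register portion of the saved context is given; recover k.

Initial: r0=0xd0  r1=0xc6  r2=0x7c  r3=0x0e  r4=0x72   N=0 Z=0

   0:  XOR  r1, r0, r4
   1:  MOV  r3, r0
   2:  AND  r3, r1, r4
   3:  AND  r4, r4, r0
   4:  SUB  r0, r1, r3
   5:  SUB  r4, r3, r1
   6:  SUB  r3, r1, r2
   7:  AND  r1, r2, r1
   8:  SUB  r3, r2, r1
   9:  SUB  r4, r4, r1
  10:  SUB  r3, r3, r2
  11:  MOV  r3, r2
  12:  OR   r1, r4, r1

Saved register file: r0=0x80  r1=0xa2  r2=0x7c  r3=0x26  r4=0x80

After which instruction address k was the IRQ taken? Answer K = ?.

after  0: r0=0xd0 r1=0xa2 r2=0x7c r3=0x0e r4=0x72  N=1 Z=0
after  1: r0=0xd0 r1=0xa2 r2=0x7c r3=0xd0 r4=0x72  N=1 Z=0
after  2: r0=0xd0 r1=0xa2 r2=0x7c r3=0x22 r4=0x72  N=0 Z=0
after  3: r0=0xd0 r1=0xa2 r2=0x7c r3=0x22 r4=0x50  N=0 Z=0
after  4: r0=0x80 r1=0xa2 r2=0x7c r3=0x22 r4=0x50  N=1 Z=0
after  5: r0=0x80 r1=0xa2 r2=0x7c r3=0x22 r4=0x80  N=1 Z=0
after  6: r0=0x80 r1=0xa2 r2=0x7c r3=0x26 r4=0x80  N=0 Z=0
-- IRQ taken; context saved, return-PC = 7 --

K = 6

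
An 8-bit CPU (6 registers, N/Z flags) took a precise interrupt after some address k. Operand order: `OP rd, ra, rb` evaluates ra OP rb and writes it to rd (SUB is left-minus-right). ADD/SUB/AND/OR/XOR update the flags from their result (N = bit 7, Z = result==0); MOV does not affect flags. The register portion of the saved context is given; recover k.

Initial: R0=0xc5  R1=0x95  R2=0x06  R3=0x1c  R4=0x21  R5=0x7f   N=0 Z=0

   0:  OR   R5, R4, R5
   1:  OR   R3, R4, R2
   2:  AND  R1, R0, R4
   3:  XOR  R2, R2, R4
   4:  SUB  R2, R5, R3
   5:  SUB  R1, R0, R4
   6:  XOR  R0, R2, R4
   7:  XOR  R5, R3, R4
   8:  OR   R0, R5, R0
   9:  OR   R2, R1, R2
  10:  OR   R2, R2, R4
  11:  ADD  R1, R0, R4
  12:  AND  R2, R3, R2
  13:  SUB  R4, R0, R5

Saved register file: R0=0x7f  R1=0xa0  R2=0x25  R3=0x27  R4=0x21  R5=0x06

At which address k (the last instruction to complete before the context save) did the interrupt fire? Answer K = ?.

after  0: R0=0xc5 R1=0x95 R2=0x06 R3=0x1c R4=0x21 R5=0x7f  N=0 Z=0
after  1: R0=0xc5 R1=0x95 R2=0x06 R3=0x27 R4=0x21 R5=0x7f  N=0 Z=0
after  2: R0=0xc5 R1=0x01 R2=0x06 R3=0x27 R4=0x21 R5=0x7f  N=0 Z=0
after  3: R0=0xc5 R1=0x01 R2=0x27 R3=0x27 R4=0x21 R5=0x7f  N=0 Z=0
after  4: R0=0xc5 R1=0x01 R2=0x58 R3=0x27 R4=0x21 R5=0x7f  N=0 Z=0
after  5: R0=0xc5 R1=0xa4 R2=0x58 R3=0x27 R4=0x21 R5=0x7f  N=1 Z=0
after  6: R0=0x79 R1=0xa4 R2=0x58 R3=0x27 R4=0x21 R5=0x7f  N=0 Z=0
after  7: R0=0x79 R1=0xa4 R2=0x58 R3=0x27 R4=0x21 R5=0x06  N=0 Z=0
after  8: R0=0x7f R1=0xa4 R2=0x58 R3=0x27 R4=0x21 R5=0x06  N=0 Z=0
after  9: R0=0x7f R1=0xa4 R2=0xfc R3=0x27 R4=0x21 R5=0x06  N=1 Z=0
after 10: R0=0x7f R1=0xa4 R2=0xfd R3=0x27 R4=0x21 R5=0x06  N=1 Z=0
after 11: R0=0x7f R1=0xa0 R2=0xfd R3=0x27 R4=0x21 R5=0x06  N=1 Z=0
after 12: R0=0x7f R1=0xa0 R2=0x25 R3=0x27 R4=0x21 R5=0x06  N=0 Z=0
-- IRQ taken; context saved, return-PC = 13 --

K = 12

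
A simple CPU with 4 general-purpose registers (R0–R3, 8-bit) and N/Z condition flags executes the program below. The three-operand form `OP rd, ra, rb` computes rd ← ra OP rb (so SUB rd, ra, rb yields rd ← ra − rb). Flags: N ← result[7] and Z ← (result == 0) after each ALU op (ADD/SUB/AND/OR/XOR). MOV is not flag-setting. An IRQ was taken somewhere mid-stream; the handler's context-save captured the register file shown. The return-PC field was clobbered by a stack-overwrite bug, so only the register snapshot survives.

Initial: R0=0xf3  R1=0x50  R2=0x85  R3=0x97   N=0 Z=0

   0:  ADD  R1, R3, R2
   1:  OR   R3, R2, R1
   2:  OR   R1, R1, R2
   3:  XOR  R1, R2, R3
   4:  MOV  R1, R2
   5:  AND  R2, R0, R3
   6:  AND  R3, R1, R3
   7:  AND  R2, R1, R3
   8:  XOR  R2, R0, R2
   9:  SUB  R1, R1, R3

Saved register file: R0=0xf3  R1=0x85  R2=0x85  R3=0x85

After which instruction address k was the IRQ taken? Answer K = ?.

after  0: R0=0xf3 R1=0x1c R2=0x85 R3=0x97  N=0 Z=0
after  1: R0=0xf3 R1=0x1c R2=0x85 R3=0x9d  N=1 Z=0
after  2: R0=0xf3 R1=0x9d R2=0x85 R3=0x9d  N=1 Z=0
after  3: R0=0xf3 R1=0x18 R2=0x85 R3=0x9d  N=0 Z=0
after  4: R0=0xf3 R1=0x85 R2=0x85 R3=0x9d  N=0 Z=0
after  5: R0=0xf3 R1=0x85 R2=0x91 R3=0x9d  N=1 Z=0
after  6: R0=0xf3 R1=0x85 R2=0x91 R3=0x85  N=1 Z=0
after  7: R0=0xf3 R1=0x85 R2=0x85 R3=0x85  N=1 Z=0
-- IRQ taken; context saved, return-PC = 8 --

K = 7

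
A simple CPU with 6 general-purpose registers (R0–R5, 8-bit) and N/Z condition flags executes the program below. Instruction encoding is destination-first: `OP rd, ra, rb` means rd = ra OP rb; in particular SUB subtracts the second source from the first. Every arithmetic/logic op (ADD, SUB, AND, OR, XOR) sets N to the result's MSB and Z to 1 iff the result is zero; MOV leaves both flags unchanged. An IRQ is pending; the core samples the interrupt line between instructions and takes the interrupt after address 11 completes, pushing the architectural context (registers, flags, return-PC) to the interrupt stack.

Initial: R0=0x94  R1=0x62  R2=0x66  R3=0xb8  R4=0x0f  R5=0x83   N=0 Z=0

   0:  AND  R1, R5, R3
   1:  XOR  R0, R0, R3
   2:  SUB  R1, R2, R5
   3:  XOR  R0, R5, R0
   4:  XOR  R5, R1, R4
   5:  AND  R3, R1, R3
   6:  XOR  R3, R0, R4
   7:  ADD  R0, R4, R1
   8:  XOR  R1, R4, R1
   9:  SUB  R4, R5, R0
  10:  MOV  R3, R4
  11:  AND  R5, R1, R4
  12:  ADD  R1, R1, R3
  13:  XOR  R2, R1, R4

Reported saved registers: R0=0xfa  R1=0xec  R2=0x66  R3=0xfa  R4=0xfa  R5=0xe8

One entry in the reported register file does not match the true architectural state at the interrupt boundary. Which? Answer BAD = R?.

BAD = R0

after  0: R0=0x94 R1=0x80 R2=0x66 R3=0xb8 R4=0x0f R5=0x83  N=1 Z=0
after  1: R0=0x2c R1=0x80 R2=0x66 R3=0xb8 R4=0x0f R5=0x83  N=0 Z=0
after  2: R0=0x2c R1=0xe3 R2=0x66 R3=0xb8 R4=0x0f R5=0x83  N=1 Z=0
after  3: R0=0xaf R1=0xe3 R2=0x66 R3=0xb8 R4=0x0f R5=0x83  N=1 Z=0
after  4: R0=0xaf R1=0xe3 R2=0x66 R3=0xb8 R4=0x0f R5=0xec  N=1 Z=0
after  5: R0=0xaf R1=0xe3 R2=0x66 R3=0xa0 R4=0x0f R5=0xec  N=1 Z=0
after  6: R0=0xaf R1=0xe3 R2=0x66 R3=0xa0 R4=0x0f R5=0xec  N=1 Z=0
after  7: R0=0xf2 R1=0xe3 R2=0x66 R3=0xa0 R4=0x0f R5=0xec  N=1 Z=0
after  8: R0=0xf2 R1=0xec R2=0x66 R3=0xa0 R4=0x0f R5=0xec  N=1 Z=0
after  9: R0=0xf2 R1=0xec R2=0x66 R3=0xa0 R4=0xfa R5=0xec  N=1 Z=0
after 10: R0=0xf2 R1=0xec R2=0x66 R3=0xfa R4=0xfa R5=0xec  N=1 Z=0
after 11: R0=0xf2 R1=0xec R2=0x66 R3=0xfa R4=0xfa R5=0xe8  N=1 Z=0
-- IRQ taken; context saved, return-PC = 12 --
mismatch: R0: reported 0xfa vs actual 0xf2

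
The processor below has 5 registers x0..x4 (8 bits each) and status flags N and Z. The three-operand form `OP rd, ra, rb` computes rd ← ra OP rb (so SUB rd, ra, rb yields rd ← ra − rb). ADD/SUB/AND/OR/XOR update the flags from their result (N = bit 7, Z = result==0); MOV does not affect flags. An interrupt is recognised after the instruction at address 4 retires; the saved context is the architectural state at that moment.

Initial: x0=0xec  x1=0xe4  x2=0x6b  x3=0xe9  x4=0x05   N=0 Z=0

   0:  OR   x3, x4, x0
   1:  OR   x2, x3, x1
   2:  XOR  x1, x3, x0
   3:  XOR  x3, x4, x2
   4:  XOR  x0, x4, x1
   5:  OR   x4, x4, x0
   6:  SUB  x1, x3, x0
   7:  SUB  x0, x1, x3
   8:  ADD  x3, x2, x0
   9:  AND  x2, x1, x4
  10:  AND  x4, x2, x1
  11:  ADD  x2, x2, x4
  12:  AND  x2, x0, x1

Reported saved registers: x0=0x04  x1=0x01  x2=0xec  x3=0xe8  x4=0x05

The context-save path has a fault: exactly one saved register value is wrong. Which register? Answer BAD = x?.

after  0: x0=0xec x1=0xe4 x2=0x6b x3=0xed x4=0x05  N=1 Z=0
after  1: x0=0xec x1=0xe4 x2=0xed x3=0xed x4=0x05  N=1 Z=0
after  2: x0=0xec x1=0x01 x2=0xed x3=0xed x4=0x05  N=0 Z=0
after  3: x0=0xec x1=0x01 x2=0xed x3=0xe8 x4=0x05  N=1 Z=0
after  4: x0=0x04 x1=0x01 x2=0xed x3=0xe8 x4=0x05  N=0 Z=0
-- IRQ taken; context saved, return-PC = 5 --
mismatch: x2: reported 0xec vs actual 0xed

BAD = x2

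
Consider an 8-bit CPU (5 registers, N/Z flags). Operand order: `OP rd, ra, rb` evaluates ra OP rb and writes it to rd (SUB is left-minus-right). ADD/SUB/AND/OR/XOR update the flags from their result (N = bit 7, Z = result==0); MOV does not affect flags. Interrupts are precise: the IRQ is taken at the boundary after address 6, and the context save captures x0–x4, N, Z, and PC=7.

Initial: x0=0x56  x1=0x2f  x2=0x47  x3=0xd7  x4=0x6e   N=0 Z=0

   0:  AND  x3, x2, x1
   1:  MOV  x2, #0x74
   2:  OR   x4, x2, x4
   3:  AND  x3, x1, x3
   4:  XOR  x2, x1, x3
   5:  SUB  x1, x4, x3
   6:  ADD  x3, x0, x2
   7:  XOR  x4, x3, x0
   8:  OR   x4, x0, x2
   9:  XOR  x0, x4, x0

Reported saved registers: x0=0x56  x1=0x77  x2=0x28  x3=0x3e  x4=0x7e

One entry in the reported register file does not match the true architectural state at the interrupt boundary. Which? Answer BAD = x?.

after  0: x0=0x56 x1=0x2f x2=0x47 x3=0x07 x4=0x6e  N=0 Z=0
after  1: x0=0x56 x1=0x2f x2=0x74 x3=0x07 x4=0x6e  N=0 Z=0
after  2: x0=0x56 x1=0x2f x2=0x74 x3=0x07 x4=0x7e  N=0 Z=0
after  3: x0=0x56 x1=0x2f x2=0x74 x3=0x07 x4=0x7e  N=0 Z=0
after  4: x0=0x56 x1=0x2f x2=0x28 x3=0x07 x4=0x7e  N=0 Z=0
after  5: x0=0x56 x1=0x77 x2=0x28 x3=0x07 x4=0x7e  N=0 Z=0
after  6: x0=0x56 x1=0x77 x2=0x28 x3=0x7e x4=0x7e  N=0 Z=0
-- IRQ taken; context saved, return-PC = 7 --
mismatch: x3: reported 0x3e vs actual 0x7e

BAD = x3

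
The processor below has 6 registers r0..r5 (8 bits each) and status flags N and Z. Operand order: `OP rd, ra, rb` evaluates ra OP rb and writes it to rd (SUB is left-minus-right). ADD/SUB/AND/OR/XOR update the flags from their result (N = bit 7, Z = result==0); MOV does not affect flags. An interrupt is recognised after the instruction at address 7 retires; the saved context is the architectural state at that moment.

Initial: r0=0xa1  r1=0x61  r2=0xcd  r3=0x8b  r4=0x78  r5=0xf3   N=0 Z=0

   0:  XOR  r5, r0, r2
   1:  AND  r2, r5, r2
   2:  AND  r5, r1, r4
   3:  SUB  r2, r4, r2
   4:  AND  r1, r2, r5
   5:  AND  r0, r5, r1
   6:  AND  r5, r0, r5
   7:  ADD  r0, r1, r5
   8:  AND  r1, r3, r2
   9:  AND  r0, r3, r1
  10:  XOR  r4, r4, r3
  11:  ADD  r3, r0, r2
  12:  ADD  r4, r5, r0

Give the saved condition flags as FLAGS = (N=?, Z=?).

FLAGS = (N=0, Z=0)

after  0: r0=0xa1 r1=0x61 r2=0xcd r3=0x8b r4=0x78 r5=0x6c  N=0 Z=0
after  1: r0=0xa1 r1=0x61 r2=0x4c r3=0x8b r4=0x78 r5=0x6c  N=0 Z=0
after  2: r0=0xa1 r1=0x61 r2=0x4c r3=0x8b r4=0x78 r5=0x60  N=0 Z=0
after  3: r0=0xa1 r1=0x61 r2=0x2c r3=0x8b r4=0x78 r5=0x60  N=0 Z=0
after  4: r0=0xa1 r1=0x20 r2=0x2c r3=0x8b r4=0x78 r5=0x60  N=0 Z=0
after  5: r0=0x20 r1=0x20 r2=0x2c r3=0x8b r4=0x78 r5=0x60  N=0 Z=0
after  6: r0=0x20 r1=0x20 r2=0x2c r3=0x8b r4=0x78 r5=0x20  N=0 Z=0
after  7: r0=0x40 r1=0x20 r2=0x2c r3=0x8b r4=0x78 r5=0x20  N=0 Z=0
-- IRQ taken; context saved, return-PC = 8 --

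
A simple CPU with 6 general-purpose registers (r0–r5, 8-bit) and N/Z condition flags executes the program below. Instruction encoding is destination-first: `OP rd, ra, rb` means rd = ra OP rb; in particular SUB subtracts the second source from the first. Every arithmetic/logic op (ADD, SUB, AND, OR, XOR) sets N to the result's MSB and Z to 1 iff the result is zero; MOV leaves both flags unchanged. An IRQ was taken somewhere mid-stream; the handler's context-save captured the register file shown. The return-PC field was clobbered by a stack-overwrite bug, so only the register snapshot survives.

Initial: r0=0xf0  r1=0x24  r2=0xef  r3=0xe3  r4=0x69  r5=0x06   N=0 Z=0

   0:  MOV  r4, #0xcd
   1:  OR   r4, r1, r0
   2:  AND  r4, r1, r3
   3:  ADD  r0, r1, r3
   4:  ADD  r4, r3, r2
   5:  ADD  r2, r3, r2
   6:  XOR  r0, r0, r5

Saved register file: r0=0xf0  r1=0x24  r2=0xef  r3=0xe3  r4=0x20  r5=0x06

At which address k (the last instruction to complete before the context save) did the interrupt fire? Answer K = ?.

after  0: r0=0xf0 r1=0x24 r2=0xef r3=0xe3 r4=0xcd r5=0x06  N=0 Z=0
after  1: r0=0xf0 r1=0x24 r2=0xef r3=0xe3 r4=0xf4 r5=0x06  N=1 Z=0
after  2: r0=0xf0 r1=0x24 r2=0xef r3=0xe3 r4=0x20 r5=0x06  N=0 Z=0
-- IRQ taken; context saved, return-PC = 3 --

K = 2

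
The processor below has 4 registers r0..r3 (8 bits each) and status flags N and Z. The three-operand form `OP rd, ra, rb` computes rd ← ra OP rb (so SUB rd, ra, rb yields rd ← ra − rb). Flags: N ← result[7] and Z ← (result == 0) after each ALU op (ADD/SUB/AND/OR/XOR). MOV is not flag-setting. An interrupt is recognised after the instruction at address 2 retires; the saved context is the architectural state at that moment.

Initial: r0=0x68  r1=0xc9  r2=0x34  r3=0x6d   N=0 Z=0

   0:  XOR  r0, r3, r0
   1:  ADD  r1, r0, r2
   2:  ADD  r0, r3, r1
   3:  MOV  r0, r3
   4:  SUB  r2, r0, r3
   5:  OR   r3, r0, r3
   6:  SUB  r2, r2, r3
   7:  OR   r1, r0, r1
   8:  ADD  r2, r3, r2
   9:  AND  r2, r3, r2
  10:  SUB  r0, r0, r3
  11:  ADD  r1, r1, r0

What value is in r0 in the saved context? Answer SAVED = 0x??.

SAVED = 0xa6

after  0: r0=0x05 r1=0xc9 r2=0x34 r3=0x6d  N=0 Z=0
after  1: r0=0x05 r1=0x39 r2=0x34 r3=0x6d  N=0 Z=0
after  2: r0=0xa6 r1=0x39 r2=0x34 r3=0x6d  N=1 Z=0
-- IRQ taken; context saved, return-PC = 3 --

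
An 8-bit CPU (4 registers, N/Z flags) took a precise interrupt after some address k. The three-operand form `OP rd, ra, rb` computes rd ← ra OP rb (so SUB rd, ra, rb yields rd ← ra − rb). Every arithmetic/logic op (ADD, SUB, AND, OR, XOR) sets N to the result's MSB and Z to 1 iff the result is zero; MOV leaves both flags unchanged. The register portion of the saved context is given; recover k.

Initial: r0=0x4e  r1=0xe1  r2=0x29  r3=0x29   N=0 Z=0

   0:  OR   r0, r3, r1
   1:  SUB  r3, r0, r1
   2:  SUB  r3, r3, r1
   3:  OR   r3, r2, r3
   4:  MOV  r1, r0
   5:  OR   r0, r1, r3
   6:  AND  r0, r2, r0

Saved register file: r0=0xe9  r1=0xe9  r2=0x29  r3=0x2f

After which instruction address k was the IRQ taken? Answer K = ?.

after  0: r0=0xe9 r1=0xe1 r2=0x29 r3=0x29  N=1 Z=0
after  1: r0=0xe9 r1=0xe1 r2=0x29 r3=0x08  N=0 Z=0
after  2: r0=0xe9 r1=0xe1 r2=0x29 r3=0x27  N=0 Z=0
after  3: r0=0xe9 r1=0xe1 r2=0x29 r3=0x2f  N=0 Z=0
after  4: r0=0xe9 r1=0xe9 r2=0x29 r3=0x2f  N=0 Z=0
-- IRQ taken; context saved, return-PC = 5 --

K = 4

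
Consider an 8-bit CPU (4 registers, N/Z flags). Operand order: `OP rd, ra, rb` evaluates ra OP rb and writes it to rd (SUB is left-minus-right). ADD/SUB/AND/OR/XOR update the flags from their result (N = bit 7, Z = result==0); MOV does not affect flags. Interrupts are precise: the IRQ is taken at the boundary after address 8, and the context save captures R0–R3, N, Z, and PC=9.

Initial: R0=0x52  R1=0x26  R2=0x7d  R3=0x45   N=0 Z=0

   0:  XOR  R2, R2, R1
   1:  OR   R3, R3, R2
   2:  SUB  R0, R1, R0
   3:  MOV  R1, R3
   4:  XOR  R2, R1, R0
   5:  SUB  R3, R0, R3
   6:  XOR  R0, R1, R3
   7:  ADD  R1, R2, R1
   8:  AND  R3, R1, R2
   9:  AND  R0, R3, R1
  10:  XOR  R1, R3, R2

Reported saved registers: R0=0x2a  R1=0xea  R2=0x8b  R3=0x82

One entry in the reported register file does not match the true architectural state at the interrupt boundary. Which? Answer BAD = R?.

BAD = R3

after  0: R0=0x52 R1=0x26 R2=0x5b R3=0x45  N=0 Z=0
after  1: R0=0x52 R1=0x26 R2=0x5b R3=0x5f  N=0 Z=0
after  2: R0=0xd4 R1=0x26 R2=0x5b R3=0x5f  N=1 Z=0
after  3: R0=0xd4 R1=0x5f R2=0x5b R3=0x5f  N=1 Z=0
after  4: R0=0xd4 R1=0x5f R2=0x8b R3=0x5f  N=1 Z=0
after  5: R0=0xd4 R1=0x5f R2=0x8b R3=0x75  N=0 Z=0
after  6: R0=0x2a R1=0x5f R2=0x8b R3=0x75  N=0 Z=0
after  7: R0=0x2a R1=0xea R2=0x8b R3=0x75  N=1 Z=0
after  8: R0=0x2a R1=0xea R2=0x8b R3=0x8a  N=1 Z=0
-- IRQ taken; context saved, return-PC = 9 --
mismatch: R3: reported 0x82 vs actual 0x8a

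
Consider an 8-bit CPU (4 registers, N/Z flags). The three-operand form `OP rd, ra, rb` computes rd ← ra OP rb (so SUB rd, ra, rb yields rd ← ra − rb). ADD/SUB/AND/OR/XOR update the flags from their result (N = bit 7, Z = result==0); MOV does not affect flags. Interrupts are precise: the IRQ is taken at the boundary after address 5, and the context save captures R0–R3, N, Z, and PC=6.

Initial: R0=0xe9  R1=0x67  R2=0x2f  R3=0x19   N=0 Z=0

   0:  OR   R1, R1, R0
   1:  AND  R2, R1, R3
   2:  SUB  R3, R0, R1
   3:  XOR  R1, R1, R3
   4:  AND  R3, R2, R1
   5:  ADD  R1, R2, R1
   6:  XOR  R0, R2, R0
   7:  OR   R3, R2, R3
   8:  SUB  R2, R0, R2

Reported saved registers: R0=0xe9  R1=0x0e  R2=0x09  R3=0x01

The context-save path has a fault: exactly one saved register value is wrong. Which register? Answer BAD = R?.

after  0: R0=0xe9 R1=0xef R2=0x2f R3=0x19  N=1 Z=0
after  1: R0=0xe9 R1=0xef R2=0x09 R3=0x19  N=0 Z=0
after  2: R0=0xe9 R1=0xef R2=0x09 R3=0xfa  N=1 Z=0
after  3: R0=0xe9 R1=0x15 R2=0x09 R3=0xfa  N=0 Z=0
after  4: R0=0xe9 R1=0x15 R2=0x09 R3=0x01  N=0 Z=0
after  5: R0=0xe9 R1=0x1e R2=0x09 R3=0x01  N=0 Z=0
-- IRQ taken; context saved, return-PC = 6 --
mismatch: R1: reported 0x0e vs actual 0x1e

BAD = R1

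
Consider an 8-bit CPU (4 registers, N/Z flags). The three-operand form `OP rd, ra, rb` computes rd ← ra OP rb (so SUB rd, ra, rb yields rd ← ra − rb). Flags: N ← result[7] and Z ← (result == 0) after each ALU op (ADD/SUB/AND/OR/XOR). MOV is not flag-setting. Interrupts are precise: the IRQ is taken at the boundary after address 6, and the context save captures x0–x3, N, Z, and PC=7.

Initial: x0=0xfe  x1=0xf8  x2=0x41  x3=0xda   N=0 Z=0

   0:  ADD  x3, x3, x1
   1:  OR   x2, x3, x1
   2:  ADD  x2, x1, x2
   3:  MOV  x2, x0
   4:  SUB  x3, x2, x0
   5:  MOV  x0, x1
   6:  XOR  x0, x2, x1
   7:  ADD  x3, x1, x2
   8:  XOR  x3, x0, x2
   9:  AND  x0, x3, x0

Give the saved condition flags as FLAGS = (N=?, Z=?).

after  0: x0=0xfe x1=0xf8 x2=0x41 x3=0xd2  N=1 Z=0
after  1: x0=0xfe x1=0xf8 x2=0xfa x3=0xd2  N=1 Z=0
after  2: x0=0xfe x1=0xf8 x2=0xf2 x3=0xd2  N=1 Z=0
after  3: x0=0xfe x1=0xf8 x2=0xfe x3=0xd2  N=1 Z=0
after  4: x0=0xfe x1=0xf8 x2=0xfe x3=0x00  N=0 Z=1
after  5: x0=0xf8 x1=0xf8 x2=0xfe x3=0x00  N=0 Z=1
after  6: x0=0x06 x1=0xf8 x2=0xfe x3=0x00  N=0 Z=0
-- IRQ taken; context saved, return-PC = 7 --

FLAGS = (N=0, Z=0)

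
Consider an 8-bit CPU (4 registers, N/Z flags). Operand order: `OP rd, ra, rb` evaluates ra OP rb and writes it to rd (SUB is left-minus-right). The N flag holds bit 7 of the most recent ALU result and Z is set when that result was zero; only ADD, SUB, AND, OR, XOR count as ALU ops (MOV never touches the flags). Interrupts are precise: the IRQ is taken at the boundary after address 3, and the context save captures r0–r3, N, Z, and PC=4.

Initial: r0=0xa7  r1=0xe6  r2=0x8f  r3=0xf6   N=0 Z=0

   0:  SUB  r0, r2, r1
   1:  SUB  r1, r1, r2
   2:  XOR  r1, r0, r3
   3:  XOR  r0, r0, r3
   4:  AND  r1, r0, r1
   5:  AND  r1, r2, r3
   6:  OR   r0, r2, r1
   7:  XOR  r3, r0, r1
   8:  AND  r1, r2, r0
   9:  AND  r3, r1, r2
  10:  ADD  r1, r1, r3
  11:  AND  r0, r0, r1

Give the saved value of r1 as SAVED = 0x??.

after  0: r0=0xa9 r1=0xe6 r2=0x8f r3=0xf6  N=1 Z=0
after  1: r0=0xa9 r1=0x57 r2=0x8f r3=0xf6  N=0 Z=0
after  2: r0=0xa9 r1=0x5f r2=0x8f r3=0xf6  N=0 Z=0
after  3: r0=0x5f r1=0x5f r2=0x8f r3=0xf6  N=0 Z=0
-- IRQ taken; context saved, return-PC = 4 --

SAVED = 0x5f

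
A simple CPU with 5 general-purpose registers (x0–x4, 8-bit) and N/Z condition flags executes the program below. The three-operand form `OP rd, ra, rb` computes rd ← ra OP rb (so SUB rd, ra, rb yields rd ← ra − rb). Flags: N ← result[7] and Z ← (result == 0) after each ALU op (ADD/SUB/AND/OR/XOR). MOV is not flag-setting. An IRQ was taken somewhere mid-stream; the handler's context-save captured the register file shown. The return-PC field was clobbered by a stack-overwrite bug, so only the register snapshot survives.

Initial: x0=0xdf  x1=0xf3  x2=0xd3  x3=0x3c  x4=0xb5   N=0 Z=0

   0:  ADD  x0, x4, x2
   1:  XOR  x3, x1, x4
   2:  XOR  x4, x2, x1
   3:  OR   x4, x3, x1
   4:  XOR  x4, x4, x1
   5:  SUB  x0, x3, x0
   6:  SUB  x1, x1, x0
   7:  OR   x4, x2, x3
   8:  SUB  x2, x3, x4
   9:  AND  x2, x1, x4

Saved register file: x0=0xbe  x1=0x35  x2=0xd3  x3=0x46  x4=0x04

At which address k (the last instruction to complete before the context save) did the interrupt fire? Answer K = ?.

K = 6

after  0: x0=0x88 x1=0xf3 x2=0xd3 x3=0x3c x4=0xb5  N=1 Z=0
after  1: x0=0x88 x1=0xf3 x2=0xd3 x3=0x46 x4=0xb5  N=0 Z=0
after  2: x0=0x88 x1=0xf3 x2=0xd3 x3=0x46 x4=0x20  N=0 Z=0
after  3: x0=0x88 x1=0xf3 x2=0xd3 x3=0x46 x4=0xf7  N=1 Z=0
after  4: x0=0x88 x1=0xf3 x2=0xd3 x3=0x46 x4=0x04  N=0 Z=0
after  5: x0=0xbe x1=0xf3 x2=0xd3 x3=0x46 x4=0x04  N=1 Z=0
after  6: x0=0xbe x1=0x35 x2=0xd3 x3=0x46 x4=0x04  N=0 Z=0
-- IRQ taken; context saved, return-PC = 7 --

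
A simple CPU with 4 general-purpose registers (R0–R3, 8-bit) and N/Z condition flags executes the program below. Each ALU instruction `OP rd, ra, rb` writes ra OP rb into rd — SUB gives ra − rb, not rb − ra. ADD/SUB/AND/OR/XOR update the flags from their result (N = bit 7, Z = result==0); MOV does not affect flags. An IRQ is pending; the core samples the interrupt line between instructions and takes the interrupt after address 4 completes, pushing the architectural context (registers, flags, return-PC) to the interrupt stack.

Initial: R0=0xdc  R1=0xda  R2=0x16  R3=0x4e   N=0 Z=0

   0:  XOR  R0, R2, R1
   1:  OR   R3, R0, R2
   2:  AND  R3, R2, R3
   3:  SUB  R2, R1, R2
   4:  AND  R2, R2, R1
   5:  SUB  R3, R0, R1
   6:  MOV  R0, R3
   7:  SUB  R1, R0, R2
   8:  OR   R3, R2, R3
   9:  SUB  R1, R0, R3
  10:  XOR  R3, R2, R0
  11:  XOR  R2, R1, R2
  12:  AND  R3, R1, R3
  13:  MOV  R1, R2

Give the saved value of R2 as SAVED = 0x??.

SAVED = 0xc0

after  0: R0=0xcc R1=0xda R2=0x16 R3=0x4e  N=1 Z=0
after  1: R0=0xcc R1=0xda R2=0x16 R3=0xde  N=1 Z=0
after  2: R0=0xcc R1=0xda R2=0x16 R3=0x16  N=0 Z=0
after  3: R0=0xcc R1=0xda R2=0xc4 R3=0x16  N=1 Z=0
after  4: R0=0xcc R1=0xda R2=0xc0 R3=0x16  N=1 Z=0
-- IRQ taken; context saved, return-PC = 5 --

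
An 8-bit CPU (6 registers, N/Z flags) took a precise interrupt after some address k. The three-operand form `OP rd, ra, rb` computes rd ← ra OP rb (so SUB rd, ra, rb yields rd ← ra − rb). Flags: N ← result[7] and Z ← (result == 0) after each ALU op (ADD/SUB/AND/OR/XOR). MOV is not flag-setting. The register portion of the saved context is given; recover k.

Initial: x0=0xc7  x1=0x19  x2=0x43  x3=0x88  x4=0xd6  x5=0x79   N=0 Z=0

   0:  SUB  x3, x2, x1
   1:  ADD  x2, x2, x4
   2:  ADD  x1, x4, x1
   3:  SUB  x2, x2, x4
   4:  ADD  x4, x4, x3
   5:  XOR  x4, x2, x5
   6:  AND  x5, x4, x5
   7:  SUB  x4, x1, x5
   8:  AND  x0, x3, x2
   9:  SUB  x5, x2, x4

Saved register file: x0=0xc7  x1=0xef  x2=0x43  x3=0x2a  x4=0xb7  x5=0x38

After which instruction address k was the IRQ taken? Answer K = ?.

K = 7

after  0: x0=0xc7 x1=0x19 x2=0x43 x3=0x2a x4=0xd6 x5=0x79  N=0 Z=0
after  1: x0=0xc7 x1=0x19 x2=0x19 x3=0x2a x4=0xd6 x5=0x79  N=0 Z=0
after  2: x0=0xc7 x1=0xef x2=0x19 x3=0x2a x4=0xd6 x5=0x79  N=1 Z=0
after  3: x0=0xc7 x1=0xef x2=0x43 x3=0x2a x4=0xd6 x5=0x79  N=0 Z=0
after  4: x0=0xc7 x1=0xef x2=0x43 x3=0x2a x4=0x00 x5=0x79  N=0 Z=1
after  5: x0=0xc7 x1=0xef x2=0x43 x3=0x2a x4=0x3a x5=0x79  N=0 Z=0
after  6: x0=0xc7 x1=0xef x2=0x43 x3=0x2a x4=0x3a x5=0x38  N=0 Z=0
after  7: x0=0xc7 x1=0xef x2=0x43 x3=0x2a x4=0xb7 x5=0x38  N=1 Z=0
-- IRQ taken; context saved, return-PC = 8 --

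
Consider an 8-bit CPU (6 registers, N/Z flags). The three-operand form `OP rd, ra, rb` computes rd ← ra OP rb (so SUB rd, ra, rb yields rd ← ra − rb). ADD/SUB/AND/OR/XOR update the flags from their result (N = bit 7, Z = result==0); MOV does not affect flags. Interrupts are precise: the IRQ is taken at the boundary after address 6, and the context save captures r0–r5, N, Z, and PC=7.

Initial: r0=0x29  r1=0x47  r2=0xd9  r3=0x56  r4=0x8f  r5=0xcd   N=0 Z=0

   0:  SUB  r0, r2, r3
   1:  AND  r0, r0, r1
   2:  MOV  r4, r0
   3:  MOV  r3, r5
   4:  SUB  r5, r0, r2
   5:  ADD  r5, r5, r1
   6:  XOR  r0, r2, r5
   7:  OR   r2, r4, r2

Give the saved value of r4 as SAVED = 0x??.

SAVED = 0x03

after  0: r0=0x83 r1=0x47 r2=0xd9 r3=0x56 r4=0x8f r5=0xcd  N=1 Z=0
after  1: r0=0x03 r1=0x47 r2=0xd9 r3=0x56 r4=0x8f r5=0xcd  N=0 Z=0
after  2: r0=0x03 r1=0x47 r2=0xd9 r3=0x56 r4=0x03 r5=0xcd  N=0 Z=0
after  3: r0=0x03 r1=0x47 r2=0xd9 r3=0xcd r4=0x03 r5=0xcd  N=0 Z=0
after  4: r0=0x03 r1=0x47 r2=0xd9 r3=0xcd r4=0x03 r5=0x2a  N=0 Z=0
after  5: r0=0x03 r1=0x47 r2=0xd9 r3=0xcd r4=0x03 r5=0x71  N=0 Z=0
after  6: r0=0xa8 r1=0x47 r2=0xd9 r3=0xcd r4=0x03 r5=0x71  N=1 Z=0
-- IRQ taken; context saved, return-PC = 7 --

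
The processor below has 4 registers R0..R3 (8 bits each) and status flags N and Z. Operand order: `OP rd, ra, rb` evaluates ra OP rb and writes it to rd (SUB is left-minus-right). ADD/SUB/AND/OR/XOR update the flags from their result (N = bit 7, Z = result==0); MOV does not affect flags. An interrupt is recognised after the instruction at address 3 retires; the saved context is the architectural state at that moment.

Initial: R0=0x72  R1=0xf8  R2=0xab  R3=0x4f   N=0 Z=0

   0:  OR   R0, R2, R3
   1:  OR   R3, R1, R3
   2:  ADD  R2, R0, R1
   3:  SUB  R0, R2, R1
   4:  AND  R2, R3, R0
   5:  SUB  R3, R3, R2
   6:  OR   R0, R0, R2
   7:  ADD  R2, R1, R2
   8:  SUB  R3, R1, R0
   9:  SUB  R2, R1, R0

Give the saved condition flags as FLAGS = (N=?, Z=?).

FLAGS = (N=1, Z=0)

after  0: R0=0xef R1=0xf8 R2=0xab R3=0x4f  N=1 Z=0
after  1: R0=0xef R1=0xf8 R2=0xab R3=0xff  N=1 Z=0
after  2: R0=0xef R1=0xf8 R2=0xe7 R3=0xff  N=1 Z=0
after  3: R0=0xef R1=0xf8 R2=0xe7 R3=0xff  N=1 Z=0
-- IRQ taken; context saved, return-PC = 4 --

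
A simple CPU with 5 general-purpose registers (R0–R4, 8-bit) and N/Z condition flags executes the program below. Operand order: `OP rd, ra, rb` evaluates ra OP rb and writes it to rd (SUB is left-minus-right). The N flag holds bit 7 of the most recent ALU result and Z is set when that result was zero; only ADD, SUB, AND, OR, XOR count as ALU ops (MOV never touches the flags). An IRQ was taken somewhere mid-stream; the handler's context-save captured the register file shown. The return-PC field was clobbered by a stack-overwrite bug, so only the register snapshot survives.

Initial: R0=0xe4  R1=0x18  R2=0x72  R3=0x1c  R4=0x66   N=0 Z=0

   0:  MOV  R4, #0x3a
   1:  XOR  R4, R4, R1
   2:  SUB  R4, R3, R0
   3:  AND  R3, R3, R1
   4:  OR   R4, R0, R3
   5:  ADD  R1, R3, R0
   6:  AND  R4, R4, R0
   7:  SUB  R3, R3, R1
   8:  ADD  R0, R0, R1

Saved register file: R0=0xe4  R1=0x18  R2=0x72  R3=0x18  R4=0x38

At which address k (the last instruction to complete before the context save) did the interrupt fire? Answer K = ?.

K = 3

after  0: R0=0xe4 R1=0x18 R2=0x72 R3=0x1c R4=0x3a  N=0 Z=0
after  1: R0=0xe4 R1=0x18 R2=0x72 R3=0x1c R4=0x22  N=0 Z=0
after  2: R0=0xe4 R1=0x18 R2=0x72 R3=0x1c R4=0x38  N=0 Z=0
after  3: R0=0xe4 R1=0x18 R2=0x72 R3=0x18 R4=0x38  N=0 Z=0
-- IRQ taken; context saved, return-PC = 4 --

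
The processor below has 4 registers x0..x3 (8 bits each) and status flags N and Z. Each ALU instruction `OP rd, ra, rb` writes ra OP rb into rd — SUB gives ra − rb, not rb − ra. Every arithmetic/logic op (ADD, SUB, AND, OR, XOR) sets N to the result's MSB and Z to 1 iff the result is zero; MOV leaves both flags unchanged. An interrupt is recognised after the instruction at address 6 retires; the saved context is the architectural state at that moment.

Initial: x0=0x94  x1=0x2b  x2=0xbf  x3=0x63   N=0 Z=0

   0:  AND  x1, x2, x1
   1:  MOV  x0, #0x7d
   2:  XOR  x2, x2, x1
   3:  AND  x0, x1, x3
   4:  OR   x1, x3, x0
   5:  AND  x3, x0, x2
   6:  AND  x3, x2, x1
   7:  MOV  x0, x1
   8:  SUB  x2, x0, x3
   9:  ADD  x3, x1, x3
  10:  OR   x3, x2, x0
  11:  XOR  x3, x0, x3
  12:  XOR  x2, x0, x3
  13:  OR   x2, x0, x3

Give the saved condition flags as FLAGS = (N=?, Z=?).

FLAGS = (N=0, Z=1)

after  0: x0=0x94 x1=0x2b x2=0xbf x3=0x63  N=0 Z=0
after  1: x0=0x7d x1=0x2b x2=0xbf x3=0x63  N=0 Z=0
after  2: x0=0x7d x1=0x2b x2=0x94 x3=0x63  N=1 Z=0
after  3: x0=0x23 x1=0x2b x2=0x94 x3=0x63  N=0 Z=0
after  4: x0=0x23 x1=0x63 x2=0x94 x3=0x63  N=0 Z=0
after  5: x0=0x23 x1=0x63 x2=0x94 x3=0x00  N=0 Z=1
after  6: x0=0x23 x1=0x63 x2=0x94 x3=0x00  N=0 Z=1
-- IRQ taken; context saved, return-PC = 7 --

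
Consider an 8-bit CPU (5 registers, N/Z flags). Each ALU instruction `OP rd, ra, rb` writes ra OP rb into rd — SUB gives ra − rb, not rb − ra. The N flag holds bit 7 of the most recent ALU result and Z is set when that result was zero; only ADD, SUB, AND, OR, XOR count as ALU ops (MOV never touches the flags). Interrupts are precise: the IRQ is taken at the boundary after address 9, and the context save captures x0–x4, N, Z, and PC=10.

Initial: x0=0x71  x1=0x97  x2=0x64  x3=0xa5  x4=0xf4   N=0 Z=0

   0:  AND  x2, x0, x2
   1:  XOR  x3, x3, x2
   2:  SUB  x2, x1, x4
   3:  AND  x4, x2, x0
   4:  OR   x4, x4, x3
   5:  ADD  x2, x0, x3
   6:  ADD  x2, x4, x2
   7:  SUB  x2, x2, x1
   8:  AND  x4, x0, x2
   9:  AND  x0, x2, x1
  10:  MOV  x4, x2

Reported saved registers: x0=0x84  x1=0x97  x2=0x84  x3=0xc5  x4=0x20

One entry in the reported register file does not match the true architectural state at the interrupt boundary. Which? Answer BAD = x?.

after  0: x0=0x71 x1=0x97 x2=0x60 x3=0xa5 x4=0xf4  N=0 Z=0
after  1: x0=0x71 x1=0x97 x2=0x60 x3=0xc5 x4=0xf4  N=1 Z=0
after  2: x0=0x71 x1=0x97 x2=0xa3 x3=0xc5 x4=0xf4  N=1 Z=0
after  3: x0=0x71 x1=0x97 x2=0xa3 x3=0xc5 x4=0x21  N=0 Z=0
after  4: x0=0x71 x1=0x97 x2=0xa3 x3=0xc5 x4=0xe5  N=1 Z=0
after  5: x0=0x71 x1=0x97 x2=0x36 x3=0xc5 x4=0xe5  N=0 Z=0
after  6: x0=0x71 x1=0x97 x2=0x1b x3=0xc5 x4=0xe5  N=0 Z=0
after  7: x0=0x71 x1=0x97 x2=0x84 x3=0xc5 x4=0xe5  N=1 Z=0
after  8: x0=0x71 x1=0x97 x2=0x84 x3=0xc5 x4=0x00  N=0 Z=1
after  9: x0=0x84 x1=0x97 x2=0x84 x3=0xc5 x4=0x00  N=1 Z=0
-- IRQ taken; context saved, return-PC = 10 --
mismatch: x4: reported 0x20 vs actual 0x00

BAD = x4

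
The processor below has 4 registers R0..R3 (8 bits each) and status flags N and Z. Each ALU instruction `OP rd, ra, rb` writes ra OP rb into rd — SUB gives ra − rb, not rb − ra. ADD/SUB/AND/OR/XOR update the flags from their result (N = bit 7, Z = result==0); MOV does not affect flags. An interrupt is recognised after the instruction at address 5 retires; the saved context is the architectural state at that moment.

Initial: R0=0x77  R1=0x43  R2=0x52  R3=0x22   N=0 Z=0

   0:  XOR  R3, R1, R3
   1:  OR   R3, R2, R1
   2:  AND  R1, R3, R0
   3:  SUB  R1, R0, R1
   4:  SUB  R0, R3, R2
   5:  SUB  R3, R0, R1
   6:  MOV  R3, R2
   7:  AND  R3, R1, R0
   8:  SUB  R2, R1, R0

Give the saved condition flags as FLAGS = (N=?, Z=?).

FLAGS = (N=1, Z=0)

after  0: R0=0x77 R1=0x43 R2=0x52 R3=0x61  N=0 Z=0
after  1: R0=0x77 R1=0x43 R2=0x52 R3=0x53  N=0 Z=0
after  2: R0=0x77 R1=0x53 R2=0x52 R3=0x53  N=0 Z=0
after  3: R0=0x77 R1=0x24 R2=0x52 R3=0x53  N=0 Z=0
after  4: R0=0x01 R1=0x24 R2=0x52 R3=0x53  N=0 Z=0
after  5: R0=0x01 R1=0x24 R2=0x52 R3=0xdd  N=1 Z=0
-- IRQ taken; context saved, return-PC = 6 --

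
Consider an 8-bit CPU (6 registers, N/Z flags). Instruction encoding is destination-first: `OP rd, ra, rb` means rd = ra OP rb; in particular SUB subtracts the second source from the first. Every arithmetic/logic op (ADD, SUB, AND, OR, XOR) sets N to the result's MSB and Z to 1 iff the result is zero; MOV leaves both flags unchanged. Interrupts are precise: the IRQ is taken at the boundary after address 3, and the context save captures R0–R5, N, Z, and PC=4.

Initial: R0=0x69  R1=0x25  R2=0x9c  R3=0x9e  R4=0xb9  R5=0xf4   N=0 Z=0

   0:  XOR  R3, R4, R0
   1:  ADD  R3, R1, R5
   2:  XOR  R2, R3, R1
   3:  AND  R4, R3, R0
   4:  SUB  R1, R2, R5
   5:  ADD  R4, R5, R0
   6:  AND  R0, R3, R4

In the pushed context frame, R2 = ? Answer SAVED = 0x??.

after  0: R0=0x69 R1=0x25 R2=0x9c R3=0xd0 R4=0xb9 R5=0xf4  N=1 Z=0
after  1: R0=0x69 R1=0x25 R2=0x9c R3=0x19 R4=0xb9 R5=0xf4  N=0 Z=0
after  2: R0=0x69 R1=0x25 R2=0x3c R3=0x19 R4=0xb9 R5=0xf4  N=0 Z=0
after  3: R0=0x69 R1=0x25 R2=0x3c R3=0x19 R4=0x09 R5=0xf4  N=0 Z=0
-- IRQ taken; context saved, return-PC = 4 --

SAVED = 0x3c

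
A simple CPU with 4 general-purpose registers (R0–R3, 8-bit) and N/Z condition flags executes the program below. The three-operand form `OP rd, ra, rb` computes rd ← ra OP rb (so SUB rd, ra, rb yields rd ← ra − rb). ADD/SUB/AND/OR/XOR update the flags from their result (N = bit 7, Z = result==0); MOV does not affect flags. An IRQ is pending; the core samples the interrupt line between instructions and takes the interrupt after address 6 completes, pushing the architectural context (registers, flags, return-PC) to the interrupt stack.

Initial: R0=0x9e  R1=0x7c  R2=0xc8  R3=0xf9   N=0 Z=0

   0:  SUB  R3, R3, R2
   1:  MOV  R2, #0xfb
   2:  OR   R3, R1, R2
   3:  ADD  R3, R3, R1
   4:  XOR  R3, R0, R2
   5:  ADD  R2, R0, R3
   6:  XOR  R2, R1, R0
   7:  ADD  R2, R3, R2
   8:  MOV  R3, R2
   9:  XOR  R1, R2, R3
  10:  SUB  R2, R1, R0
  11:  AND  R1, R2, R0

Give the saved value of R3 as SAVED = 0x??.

SAVED = 0x65

after  0: R0=0x9e R1=0x7c R2=0xc8 R3=0x31  N=0 Z=0
after  1: R0=0x9e R1=0x7c R2=0xfb R3=0x31  N=0 Z=0
after  2: R0=0x9e R1=0x7c R2=0xfb R3=0xff  N=1 Z=0
after  3: R0=0x9e R1=0x7c R2=0xfb R3=0x7b  N=0 Z=0
after  4: R0=0x9e R1=0x7c R2=0xfb R3=0x65  N=0 Z=0
after  5: R0=0x9e R1=0x7c R2=0x03 R3=0x65  N=0 Z=0
after  6: R0=0x9e R1=0x7c R2=0xe2 R3=0x65  N=1 Z=0
-- IRQ taken; context saved, return-PC = 7 --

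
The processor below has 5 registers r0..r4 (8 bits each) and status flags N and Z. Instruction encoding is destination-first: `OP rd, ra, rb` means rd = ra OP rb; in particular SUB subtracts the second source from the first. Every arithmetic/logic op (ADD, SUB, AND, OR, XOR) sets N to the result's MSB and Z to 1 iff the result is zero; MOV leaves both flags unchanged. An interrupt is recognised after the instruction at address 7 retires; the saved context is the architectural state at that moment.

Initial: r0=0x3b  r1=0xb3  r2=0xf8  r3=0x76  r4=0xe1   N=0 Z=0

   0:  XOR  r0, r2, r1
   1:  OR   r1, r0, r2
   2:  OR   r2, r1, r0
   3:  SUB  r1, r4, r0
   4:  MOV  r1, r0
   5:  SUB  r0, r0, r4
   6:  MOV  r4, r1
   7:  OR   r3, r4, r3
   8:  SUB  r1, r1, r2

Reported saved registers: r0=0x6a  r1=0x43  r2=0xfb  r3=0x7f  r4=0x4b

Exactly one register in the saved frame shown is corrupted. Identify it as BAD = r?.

after  0: r0=0x4b r1=0xb3 r2=0xf8 r3=0x76 r4=0xe1  N=0 Z=0
after  1: r0=0x4b r1=0xfb r2=0xf8 r3=0x76 r4=0xe1  N=1 Z=0
after  2: r0=0x4b r1=0xfb r2=0xfb r3=0x76 r4=0xe1  N=1 Z=0
after  3: r0=0x4b r1=0x96 r2=0xfb r3=0x76 r4=0xe1  N=1 Z=0
after  4: r0=0x4b r1=0x4b r2=0xfb r3=0x76 r4=0xe1  N=1 Z=0
after  5: r0=0x6a r1=0x4b r2=0xfb r3=0x76 r4=0xe1  N=0 Z=0
after  6: r0=0x6a r1=0x4b r2=0xfb r3=0x76 r4=0x4b  N=0 Z=0
after  7: r0=0x6a r1=0x4b r2=0xfb r3=0x7f r4=0x4b  N=0 Z=0
-- IRQ taken; context saved, return-PC = 8 --
mismatch: r1: reported 0x43 vs actual 0x4b

BAD = r1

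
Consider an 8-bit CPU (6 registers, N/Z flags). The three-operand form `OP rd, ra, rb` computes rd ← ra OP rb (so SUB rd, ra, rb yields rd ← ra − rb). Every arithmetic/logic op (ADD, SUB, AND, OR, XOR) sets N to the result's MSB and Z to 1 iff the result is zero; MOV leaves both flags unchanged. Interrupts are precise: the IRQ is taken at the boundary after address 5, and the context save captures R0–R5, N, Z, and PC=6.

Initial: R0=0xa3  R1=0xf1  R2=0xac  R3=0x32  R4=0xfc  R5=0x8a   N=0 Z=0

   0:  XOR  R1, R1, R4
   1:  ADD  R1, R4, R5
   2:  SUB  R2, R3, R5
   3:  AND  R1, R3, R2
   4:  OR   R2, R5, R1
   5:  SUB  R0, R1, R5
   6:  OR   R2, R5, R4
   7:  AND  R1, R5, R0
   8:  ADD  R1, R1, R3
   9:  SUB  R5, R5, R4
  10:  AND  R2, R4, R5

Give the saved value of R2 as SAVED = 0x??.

after  0: R0=0xa3 R1=0x0d R2=0xac R3=0x32 R4=0xfc R5=0x8a  N=0 Z=0
after  1: R0=0xa3 R1=0x86 R2=0xac R3=0x32 R4=0xfc R5=0x8a  N=1 Z=0
after  2: R0=0xa3 R1=0x86 R2=0xa8 R3=0x32 R4=0xfc R5=0x8a  N=1 Z=0
after  3: R0=0xa3 R1=0x20 R2=0xa8 R3=0x32 R4=0xfc R5=0x8a  N=0 Z=0
after  4: R0=0xa3 R1=0x20 R2=0xaa R3=0x32 R4=0xfc R5=0x8a  N=1 Z=0
after  5: R0=0x96 R1=0x20 R2=0xaa R3=0x32 R4=0xfc R5=0x8a  N=1 Z=0
-- IRQ taken; context saved, return-PC = 6 --

SAVED = 0xaa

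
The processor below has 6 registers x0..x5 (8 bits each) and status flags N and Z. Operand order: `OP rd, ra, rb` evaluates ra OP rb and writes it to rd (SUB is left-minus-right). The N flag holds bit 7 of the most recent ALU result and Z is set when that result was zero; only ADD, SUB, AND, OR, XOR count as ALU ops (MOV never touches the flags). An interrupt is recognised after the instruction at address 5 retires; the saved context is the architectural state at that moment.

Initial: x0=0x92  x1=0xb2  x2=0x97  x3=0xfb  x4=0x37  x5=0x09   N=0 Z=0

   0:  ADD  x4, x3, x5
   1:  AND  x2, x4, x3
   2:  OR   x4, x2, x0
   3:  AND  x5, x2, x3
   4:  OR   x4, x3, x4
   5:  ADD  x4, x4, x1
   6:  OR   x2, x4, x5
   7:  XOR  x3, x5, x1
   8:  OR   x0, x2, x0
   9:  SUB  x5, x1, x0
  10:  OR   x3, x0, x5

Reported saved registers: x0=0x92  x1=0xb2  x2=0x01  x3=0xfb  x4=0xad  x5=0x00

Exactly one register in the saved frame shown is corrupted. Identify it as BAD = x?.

after  0: x0=0x92 x1=0xb2 x2=0x97 x3=0xfb x4=0x04 x5=0x09  N=0 Z=0
after  1: x0=0x92 x1=0xb2 x2=0x00 x3=0xfb x4=0x04 x5=0x09  N=0 Z=1
after  2: x0=0x92 x1=0xb2 x2=0x00 x3=0xfb x4=0x92 x5=0x09  N=1 Z=0
after  3: x0=0x92 x1=0xb2 x2=0x00 x3=0xfb x4=0x92 x5=0x00  N=0 Z=1
after  4: x0=0x92 x1=0xb2 x2=0x00 x3=0xfb x4=0xfb x5=0x00  N=1 Z=0
after  5: x0=0x92 x1=0xb2 x2=0x00 x3=0xfb x4=0xad x5=0x00  N=1 Z=0
-- IRQ taken; context saved, return-PC = 6 --
mismatch: x2: reported 0x01 vs actual 0x00

BAD = x2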